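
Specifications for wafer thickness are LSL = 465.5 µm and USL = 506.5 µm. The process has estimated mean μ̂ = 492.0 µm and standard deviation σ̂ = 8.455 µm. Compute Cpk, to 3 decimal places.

Cpu = (USL − μ̂) / (3σ̂) = (506.5 − 492.0) / (3 × 8.455) = 0.5717; Cpl = (μ̂ − LSL) / (3σ̂) = (492.0 − 465.5) / (3 × 8.455) = 1.0447; Cpk = min(Cpu, Cpl) = 0.5717

0.572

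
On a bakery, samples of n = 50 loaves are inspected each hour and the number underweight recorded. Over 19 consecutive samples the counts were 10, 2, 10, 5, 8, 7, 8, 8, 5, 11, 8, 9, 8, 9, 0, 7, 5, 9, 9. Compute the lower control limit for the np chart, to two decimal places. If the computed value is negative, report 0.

0.00

p̄ = Σdᵢ / (k·n) = 138 / (19 × 50) = 0.14526
LCL = np̄ − 3·√(np̄(1−p̄)) = 7.2632 − 3 × 2.4916 = -0.2117 → 0 (negative, so LCL = 0)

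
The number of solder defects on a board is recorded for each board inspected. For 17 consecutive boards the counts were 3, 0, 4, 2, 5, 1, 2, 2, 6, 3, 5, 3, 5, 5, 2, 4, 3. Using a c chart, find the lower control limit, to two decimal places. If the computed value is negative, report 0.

0.00

c̄ = (3 + 0 + 4 + 2 + 5 + 1 + 2 + 2 + 6 + 3 + 5 + 3 + 5 + 5 + 2 + 4 + 3) / 17 = 55 / 17 = 3.2353
LCL = c̄ − 3√c̄ = 3.2353 − 3 × 1.7987 = -2.1608 → 0 (cannot be negative)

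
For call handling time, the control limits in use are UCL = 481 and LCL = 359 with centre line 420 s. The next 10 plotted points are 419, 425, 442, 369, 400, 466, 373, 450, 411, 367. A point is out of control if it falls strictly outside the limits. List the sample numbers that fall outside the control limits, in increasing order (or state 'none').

All 10 points lie within [359, 481].

none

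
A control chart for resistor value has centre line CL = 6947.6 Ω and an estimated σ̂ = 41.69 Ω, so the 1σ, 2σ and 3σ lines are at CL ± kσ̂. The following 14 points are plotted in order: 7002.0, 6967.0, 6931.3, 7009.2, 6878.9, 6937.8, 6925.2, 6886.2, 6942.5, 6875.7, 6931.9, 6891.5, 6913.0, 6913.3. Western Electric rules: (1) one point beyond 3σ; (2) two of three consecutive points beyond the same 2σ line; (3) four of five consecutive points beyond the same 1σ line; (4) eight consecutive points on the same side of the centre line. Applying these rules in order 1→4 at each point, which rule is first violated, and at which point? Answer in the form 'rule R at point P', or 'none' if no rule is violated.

Zone of each point (C = within 1σ̂, B = 1σ̂–2σ̂, A = 2σ̂–3σ̂, * = beyond 3σ̂; sign = side of CL): 1:+B, 2:+C, 3:-C, 4:+B, 5:-B, 6:-C, 7:-C, 8:-B, 9:-C, 10:-B, 11:-C, 12:-B, 13:-C, 14:-C
Rule 4 (eight consecutive points on the same side of the centre line) is satisfied at point 12.

rule 4 at point 12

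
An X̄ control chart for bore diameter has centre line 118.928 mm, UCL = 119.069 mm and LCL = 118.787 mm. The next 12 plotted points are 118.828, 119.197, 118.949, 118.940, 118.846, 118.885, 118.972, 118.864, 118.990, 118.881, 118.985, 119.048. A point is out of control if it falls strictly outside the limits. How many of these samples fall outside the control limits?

1

Compare each point to [118.787, 119.069]: sample 2 = 119.197 > UCL.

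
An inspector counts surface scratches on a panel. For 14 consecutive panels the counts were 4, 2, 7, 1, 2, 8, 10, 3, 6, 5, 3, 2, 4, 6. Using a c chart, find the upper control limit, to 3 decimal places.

10.864

c̄ = (4 + 2 + 7 + 1 + 2 + 8 + 10 + 3 + 6 + 5 + 3 + 2 + 4 + 6) / 14 = 63 / 14 = 4.5000
UCL = c̄ + 3√c̄ = 4.5000 + 3 × √4.5000 = 4.5000 + 3 × 2.1213 = 10.8640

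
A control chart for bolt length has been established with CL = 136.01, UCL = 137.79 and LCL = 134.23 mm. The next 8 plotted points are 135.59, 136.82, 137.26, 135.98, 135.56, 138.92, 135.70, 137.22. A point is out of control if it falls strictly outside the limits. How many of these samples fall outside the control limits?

1

Compare each point to [134.23, 137.79]: sample 6 = 138.92 > UCL.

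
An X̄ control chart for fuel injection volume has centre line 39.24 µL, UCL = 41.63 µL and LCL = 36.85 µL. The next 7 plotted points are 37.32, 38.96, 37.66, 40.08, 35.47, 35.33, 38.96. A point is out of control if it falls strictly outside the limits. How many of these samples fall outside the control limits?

2

Compare each point to [36.85, 41.63]: sample 5 = 35.47 < LCL; sample 6 = 35.33 < LCL.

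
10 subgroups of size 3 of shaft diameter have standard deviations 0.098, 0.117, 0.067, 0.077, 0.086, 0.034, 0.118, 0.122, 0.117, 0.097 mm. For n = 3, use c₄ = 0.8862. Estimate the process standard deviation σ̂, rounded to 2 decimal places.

0.11

s̄ = (0.098 + 0.117 + 0.067 + 0.077 + 0.086 + 0.034 + 0.118 + 0.122 + 0.117 + 0.097) / 10 = 0.0933
σ̂ = s̄ / c₄ = 0.0933 / 0.8862 = 0.1053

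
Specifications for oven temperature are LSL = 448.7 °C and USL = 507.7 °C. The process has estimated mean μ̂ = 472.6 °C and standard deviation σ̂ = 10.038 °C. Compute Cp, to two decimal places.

0.98

Cp = (USL − LSL) / (6σ̂) = (507.7 − 448.7) / (6 × 10.038) = 59.0000 / 60.2280 = 0.9796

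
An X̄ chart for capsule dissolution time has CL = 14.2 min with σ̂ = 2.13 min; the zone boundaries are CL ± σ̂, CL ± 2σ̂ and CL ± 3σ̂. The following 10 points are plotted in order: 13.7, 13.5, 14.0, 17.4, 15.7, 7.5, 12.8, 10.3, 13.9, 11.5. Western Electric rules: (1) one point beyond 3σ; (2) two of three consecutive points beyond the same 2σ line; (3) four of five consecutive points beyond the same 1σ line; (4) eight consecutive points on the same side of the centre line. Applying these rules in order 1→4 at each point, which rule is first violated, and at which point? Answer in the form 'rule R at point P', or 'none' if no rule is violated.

Zone of each point (C = within 1σ̂, B = 1σ̂–2σ̂, A = 2σ̂–3σ̂, * = beyond 3σ̂; sign = side of CL): 1:-C, 2:-C, 3:-C, 4:+B, 5:+C, 6:-*, 7:-C, 8:-B, 9:-C, 10:-B
Rule 1 (one point beyond the 3σ limits) is satisfied at point 6.

rule 1 at point 6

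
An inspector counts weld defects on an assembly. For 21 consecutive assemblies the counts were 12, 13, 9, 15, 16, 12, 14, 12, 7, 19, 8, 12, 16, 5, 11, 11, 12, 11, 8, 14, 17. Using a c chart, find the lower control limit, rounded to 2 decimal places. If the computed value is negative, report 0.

1.66

c̄ = (12 + 13 + 9 + 15 + 16 + 12 + 14 + 12 + 7 + 19 + 8 + 12 + 16 + 5 + 11 + 11 + 12 + 11 + 8 + 14 + 17) / 21 = 254 / 21 = 12.0952
LCL = c̄ − 3√c̄ = 12.0952 − 3 × 3.4778 = 1.6618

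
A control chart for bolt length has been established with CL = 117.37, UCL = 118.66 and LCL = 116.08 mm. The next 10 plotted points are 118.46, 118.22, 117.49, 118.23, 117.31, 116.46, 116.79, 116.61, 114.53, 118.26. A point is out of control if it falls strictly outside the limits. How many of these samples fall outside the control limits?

Compare each point to [116.08, 118.66]: sample 9 = 114.53 < LCL.

1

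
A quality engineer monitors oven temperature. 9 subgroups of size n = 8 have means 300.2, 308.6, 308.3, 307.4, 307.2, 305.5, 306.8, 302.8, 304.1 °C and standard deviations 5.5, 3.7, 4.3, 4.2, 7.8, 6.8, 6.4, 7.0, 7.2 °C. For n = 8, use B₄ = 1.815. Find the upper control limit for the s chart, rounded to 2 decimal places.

10.67

s̄ = (5.5 + 3.7 + 4.3 + 4.2 + 7.8 + 6.8 + 6.4 + 7.0 + 7.2) / 9 = 5.8778
UCL_s = B₄·s̄ = 1.815 × 5.8778 = 10.6682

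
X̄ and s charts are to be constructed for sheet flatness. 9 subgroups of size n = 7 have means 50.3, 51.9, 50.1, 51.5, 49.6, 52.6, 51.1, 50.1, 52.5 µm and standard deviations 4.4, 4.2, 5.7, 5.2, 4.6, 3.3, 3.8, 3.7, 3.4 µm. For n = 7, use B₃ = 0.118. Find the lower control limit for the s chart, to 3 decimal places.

0.502

s̄ = (4.4 + 4.2 + 5.7 + 5.2 + 4.6 + 3.3 + 3.8 + 3.7 + 3.4) / 9 = 4.2556
LCL_s = B₃·s̄ = 0.118 × 4.2556 = 0.5022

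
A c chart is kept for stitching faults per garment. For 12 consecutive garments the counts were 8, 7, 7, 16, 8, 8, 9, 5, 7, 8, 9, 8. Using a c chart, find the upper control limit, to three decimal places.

16.994

c̄ = (8 + 7 + 7 + 16 + 8 + 8 + 9 + 5 + 7 + 8 + 9 + 8) / 12 = 100 / 12 = 8.3333
UCL = c̄ + 3√c̄ = 8.3333 + 3 × √8.3333 = 8.3333 + 3 × 2.8868 = 16.9936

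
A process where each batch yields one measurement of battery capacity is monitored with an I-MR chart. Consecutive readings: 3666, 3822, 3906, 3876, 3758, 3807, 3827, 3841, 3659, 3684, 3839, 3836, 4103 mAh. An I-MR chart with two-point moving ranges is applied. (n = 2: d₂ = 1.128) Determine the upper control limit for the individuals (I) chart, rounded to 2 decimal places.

X̄ = (3666 + 3822 + 3906 + 3876 + 3758 + 3807 + 3827 + 3841 + 3659 + 3684 + 3839 + 3836 + 4103) / 13 = 3817.2308
Moving ranges: 156, 84, 30, 118, 49, 20, 14, 182, 25, 155, 3, 267; M̄R̄ = 1103.0000 / 12 = 91.9167
UCL = X̄ + 3·M̄R̄/d₂ = 3817.2308 + 3 × 91.9167 / 1.128 = 4061.6900

4061.69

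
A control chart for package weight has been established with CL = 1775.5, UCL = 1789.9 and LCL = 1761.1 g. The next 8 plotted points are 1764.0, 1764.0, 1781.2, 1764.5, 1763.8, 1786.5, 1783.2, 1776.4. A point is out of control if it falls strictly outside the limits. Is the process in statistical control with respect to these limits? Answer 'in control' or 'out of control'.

in control

All 8 points lie within [1761.1, 1789.9].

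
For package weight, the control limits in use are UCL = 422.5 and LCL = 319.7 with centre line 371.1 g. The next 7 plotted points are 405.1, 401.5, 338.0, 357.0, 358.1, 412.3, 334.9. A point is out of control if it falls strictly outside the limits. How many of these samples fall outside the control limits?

0

All 7 points lie within [319.7, 422.5].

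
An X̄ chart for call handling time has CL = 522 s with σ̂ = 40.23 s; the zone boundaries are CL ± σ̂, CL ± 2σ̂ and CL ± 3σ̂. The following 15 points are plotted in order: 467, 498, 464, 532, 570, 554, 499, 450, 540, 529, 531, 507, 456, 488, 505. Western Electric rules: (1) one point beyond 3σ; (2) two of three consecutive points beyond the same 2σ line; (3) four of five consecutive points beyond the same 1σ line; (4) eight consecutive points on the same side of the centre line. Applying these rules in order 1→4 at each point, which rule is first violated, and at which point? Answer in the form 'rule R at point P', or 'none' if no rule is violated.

none

Zone of each point (C = within 1σ̂, B = 1σ̂–2σ̂, A = 2σ̂–3σ̂, * = beyond 3σ̂; sign = side of CL): 1:-B, 2:-C, 3:-B, 4:+C, 5:+B, 6:+C, 7:-C, 8:-B, 9:+C, 10:+C, 11:+C, 12:-C, 13:-B, 14:-C, 15:-C
No rule fires across all 15 points.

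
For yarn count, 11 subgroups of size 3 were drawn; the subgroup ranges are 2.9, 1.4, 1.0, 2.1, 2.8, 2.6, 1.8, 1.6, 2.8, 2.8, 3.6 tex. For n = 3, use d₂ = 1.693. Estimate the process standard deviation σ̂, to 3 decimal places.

1.364

R̄ = (2.9 + 1.4 + 1.0 + 2.1 + 2.8 + 2.6 + 1.8 + 1.6 + 2.8 + 2.8 + 3.6) / 11 = 2.3091
σ̂ = R̄ / d₂ = 2.3091 / 1.693 = 1.3639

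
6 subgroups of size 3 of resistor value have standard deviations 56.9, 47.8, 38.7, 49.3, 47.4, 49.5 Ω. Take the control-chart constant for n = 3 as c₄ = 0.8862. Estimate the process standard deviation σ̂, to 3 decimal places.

s̄ = (56.9 + 47.8 + 38.7 + 49.3 + 47.4 + 49.5) / 6 = 48.2667
σ̂ = s̄ / c₄ = 48.2667 / 0.8862 = 54.4648

54.465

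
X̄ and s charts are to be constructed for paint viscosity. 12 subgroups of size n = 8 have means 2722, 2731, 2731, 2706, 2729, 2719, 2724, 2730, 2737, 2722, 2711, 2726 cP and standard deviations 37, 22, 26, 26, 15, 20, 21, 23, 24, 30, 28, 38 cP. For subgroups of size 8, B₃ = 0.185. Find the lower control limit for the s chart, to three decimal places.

s̄ = (37 + 22 + 26 + 26 + 15 + 20 + 21 + 23 + 24 + 30 + 28 + 38) / 12 = 25.8333
LCL_s = B₃·s̄ = 0.185 × 25.8333 = 4.7792

4.779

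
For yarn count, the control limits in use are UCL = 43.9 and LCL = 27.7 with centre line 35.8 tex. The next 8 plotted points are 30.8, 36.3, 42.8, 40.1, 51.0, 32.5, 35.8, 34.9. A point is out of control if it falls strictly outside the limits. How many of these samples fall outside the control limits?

1

Compare each point to [27.7, 43.9]: sample 5 = 51.0 > UCL.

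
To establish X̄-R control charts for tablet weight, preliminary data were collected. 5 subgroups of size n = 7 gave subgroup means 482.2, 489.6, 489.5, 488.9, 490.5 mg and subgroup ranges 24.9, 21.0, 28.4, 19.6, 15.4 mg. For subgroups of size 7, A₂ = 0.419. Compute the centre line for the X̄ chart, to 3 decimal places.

X̄̄ = (482.2 + 489.6 + 489.5 + 488.9 + 490.5) / 5 = 2440.7000 / 5 = 488.1400
CL = X̄̄ = 488.1400

488.140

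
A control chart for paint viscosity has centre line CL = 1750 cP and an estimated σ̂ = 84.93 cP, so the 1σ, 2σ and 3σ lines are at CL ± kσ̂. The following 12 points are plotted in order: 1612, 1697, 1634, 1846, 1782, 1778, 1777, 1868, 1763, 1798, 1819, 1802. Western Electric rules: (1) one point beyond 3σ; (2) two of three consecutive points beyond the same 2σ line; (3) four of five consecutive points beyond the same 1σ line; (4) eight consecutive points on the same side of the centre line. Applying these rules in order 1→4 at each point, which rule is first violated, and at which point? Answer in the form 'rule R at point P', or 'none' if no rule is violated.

Zone of each point (C = within 1σ̂, B = 1σ̂–2σ̂, A = 2σ̂–3σ̂, * = beyond 3σ̂; sign = side of CL): 1:-B, 2:-C, 3:-B, 4:+B, 5:+C, 6:+C, 7:+C, 8:+B, 9:+C, 10:+C, 11:+C, 12:+C
Rule 4 (eight consecutive points on the same side of the centre line) is satisfied at point 11.

rule 4 at point 11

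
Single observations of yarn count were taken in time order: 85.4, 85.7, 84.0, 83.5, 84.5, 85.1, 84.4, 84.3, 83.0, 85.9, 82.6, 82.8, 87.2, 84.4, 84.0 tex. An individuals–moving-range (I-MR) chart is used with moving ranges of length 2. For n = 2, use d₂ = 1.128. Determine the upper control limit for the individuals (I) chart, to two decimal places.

88.29

X̄ = (85.4 + 85.7 + 84.0 + 83.5 + 84.5 + 85.1 + 84.4 + 84.3 + 83.0 + 85.9 + 82.6 + 82.8 + 87.2 + 84.4 + 84.0) / 15 = 84.4533
Moving ranges: 0.3, 1.7, 0.5, 1.0, 0.6, 0.7, 0.1, 1.3, 2.9, 3.3, 0.2, 4.4, 2.8, 0.4; M̄R̄ = 20.2000 / 14 = 1.4429
UCL = X̄ + 3·M̄R̄/d₂ = 84.4533 + 3 × 1.4429 / 1.128 = 88.2907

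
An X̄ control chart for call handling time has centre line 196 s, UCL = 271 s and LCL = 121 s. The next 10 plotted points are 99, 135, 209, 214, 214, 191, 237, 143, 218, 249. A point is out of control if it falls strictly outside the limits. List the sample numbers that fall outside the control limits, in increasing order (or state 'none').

Compare each point to [121, 271]: sample 1 = 99 < LCL.

1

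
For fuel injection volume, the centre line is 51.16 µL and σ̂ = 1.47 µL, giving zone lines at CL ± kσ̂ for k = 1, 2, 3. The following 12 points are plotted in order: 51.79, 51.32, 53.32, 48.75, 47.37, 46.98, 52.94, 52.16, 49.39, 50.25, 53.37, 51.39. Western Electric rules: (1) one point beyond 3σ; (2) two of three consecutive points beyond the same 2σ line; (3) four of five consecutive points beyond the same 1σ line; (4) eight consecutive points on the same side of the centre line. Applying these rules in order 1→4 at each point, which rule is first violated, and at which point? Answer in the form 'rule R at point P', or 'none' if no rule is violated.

Zone of each point (C = within 1σ̂, B = 1σ̂–2σ̂, A = 2σ̂–3σ̂, * = beyond 3σ̂; sign = side of CL): 1:+C, 2:+C, 3:+B, 4:-B, 5:-A, 6:-A, 7:+B, 8:+C, 9:-B, 10:-C, 11:+B, 12:+C
Rule 2 (two of three consecutive points beyond the same 2σ limit) is satisfied at point 6.

rule 2 at point 6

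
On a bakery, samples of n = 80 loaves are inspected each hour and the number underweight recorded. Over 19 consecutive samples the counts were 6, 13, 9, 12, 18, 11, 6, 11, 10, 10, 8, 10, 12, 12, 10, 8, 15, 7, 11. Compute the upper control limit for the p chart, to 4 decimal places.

0.2441

p̄ = Σdᵢ / (k·n) = 199 / (19 × 80) = 0.13092
UCL = p̄ + 3·√(p̄(1−p̄)/n) = 0.13092 + 3 × √(0.13092×0.86908/80) = 0.13092 + 3 × 0.03771 = 0.24406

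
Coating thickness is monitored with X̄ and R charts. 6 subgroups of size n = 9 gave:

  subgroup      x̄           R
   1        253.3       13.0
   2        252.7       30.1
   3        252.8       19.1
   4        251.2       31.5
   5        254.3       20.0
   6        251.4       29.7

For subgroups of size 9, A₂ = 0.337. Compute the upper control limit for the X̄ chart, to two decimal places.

260.67

X̄̄ = (253.3 + 252.7 + 252.8 + 251.2 + 254.3 + 251.4) / 6 = 1515.7000 / 6 = 252.6167
R̄ = (13.0 + 30.1 + 19.1 + 31.5 + 20.0 + 29.7) / 6 = 143.4000 / 6 = 23.9000
UCL = X̄̄ + A₂·R̄ = 252.6167 + 0.337 × 23.9000 = 260.6710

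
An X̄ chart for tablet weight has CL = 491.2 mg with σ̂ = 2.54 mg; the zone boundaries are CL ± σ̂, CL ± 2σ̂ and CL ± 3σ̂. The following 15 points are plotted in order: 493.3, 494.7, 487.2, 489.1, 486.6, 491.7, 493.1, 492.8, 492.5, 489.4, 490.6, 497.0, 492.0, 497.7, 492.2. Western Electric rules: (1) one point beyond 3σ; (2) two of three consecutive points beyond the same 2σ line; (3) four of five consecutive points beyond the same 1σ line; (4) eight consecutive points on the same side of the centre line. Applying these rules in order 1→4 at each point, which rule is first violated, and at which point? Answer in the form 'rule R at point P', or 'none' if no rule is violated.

Zone of each point (C = within 1σ̂, B = 1σ̂–2σ̂, A = 2σ̂–3σ̂, * = beyond 3σ̂; sign = side of CL): 1:+C, 2:+B, 3:-B, 4:-C, 5:-B, 6:+C, 7:+C, 8:+C, 9:+C, 10:-C, 11:-C, 12:+A, 13:+C, 14:+A, 15:+C
Rule 2 (two of three consecutive points beyond the same 2σ limit) is satisfied at point 14.

rule 2 at point 14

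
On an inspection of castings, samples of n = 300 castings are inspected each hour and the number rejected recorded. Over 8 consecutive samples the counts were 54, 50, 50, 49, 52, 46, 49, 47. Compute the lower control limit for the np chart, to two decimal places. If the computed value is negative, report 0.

30.32

p̄ = Σdᵢ / (k·n) = 397 / (8 × 300) = 0.16542
LCL = np̄ − 3·√(np̄(1−p̄)) = 49.6250 − 3 × 6.4355 = 30.3184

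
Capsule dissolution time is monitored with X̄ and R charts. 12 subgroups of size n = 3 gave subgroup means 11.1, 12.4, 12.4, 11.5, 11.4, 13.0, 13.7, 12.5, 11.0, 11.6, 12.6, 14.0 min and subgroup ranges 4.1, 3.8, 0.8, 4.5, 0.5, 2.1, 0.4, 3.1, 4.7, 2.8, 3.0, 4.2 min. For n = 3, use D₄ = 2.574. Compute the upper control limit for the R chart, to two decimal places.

R̄ = (4.1 + 3.8 + 0.8 + 4.5 + 0.5 + 2.1 + 0.4 + 3.1 + 4.7 + 2.8 + 3.0 + 4.2) / 12 = 34.0000 / 12 = 2.8333
UCL_R = D₄·R̄ = 2.574 × 2.8333 = 7.2930

7.29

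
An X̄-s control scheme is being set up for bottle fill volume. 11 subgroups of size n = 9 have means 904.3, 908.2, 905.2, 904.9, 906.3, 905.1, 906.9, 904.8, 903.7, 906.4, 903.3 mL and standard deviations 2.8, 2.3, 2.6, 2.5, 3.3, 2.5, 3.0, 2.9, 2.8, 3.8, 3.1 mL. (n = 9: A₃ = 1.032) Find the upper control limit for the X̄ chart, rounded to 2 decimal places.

908.34

X̄̄ = (904.3 + 908.2 + 905.2 + 904.9 + 906.3 + 905.1 + 906.9 + 904.8 + 903.7 + 906.4 + 903.3) / 11 = 905.3727
s̄ = (2.8 + 2.3 + 2.6 + 2.5 + 3.3 + 2.5 + 3.0 + 2.9 + 2.8 + 3.8 + 3.1) / 11 = 2.8727
UCL = X̄̄ + A₃·s̄ = 905.3727 + 1.032 × 2.8727 = 908.3374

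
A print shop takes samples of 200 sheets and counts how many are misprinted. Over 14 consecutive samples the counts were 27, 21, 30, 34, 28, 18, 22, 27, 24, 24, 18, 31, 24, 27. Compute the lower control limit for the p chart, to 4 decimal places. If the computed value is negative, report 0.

p̄ = Σdᵢ / (k·n) = 355 / (14 × 200) = 0.12679
LCL = p̄ − 3·√(p̄(1−p̄)/n) = 0.12679 − 3 × 0.02353 = 0.05620

0.0562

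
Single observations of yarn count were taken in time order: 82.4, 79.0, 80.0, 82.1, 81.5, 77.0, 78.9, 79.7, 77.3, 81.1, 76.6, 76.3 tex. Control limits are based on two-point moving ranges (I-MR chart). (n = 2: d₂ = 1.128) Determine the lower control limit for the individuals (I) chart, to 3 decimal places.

X̄ = (82.4 + 79.0 + 80.0 + 82.1 + 81.5 + 77.0 + 78.9 + 79.7 + 77.3 + 81.1 + 76.6 + 76.3) / 12 = 79.3250
Moving ranges: 3.4, 1.0, 2.1, 0.6, 4.5, 1.9, 0.8, 2.4, 3.8, 4.5, 0.3; M̄R̄ = 25.3000 / 11 = 2.3000
LCL = X̄ − 3·M̄R̄/d₂ = 79.3250 − 3 × 2.3000 / 1.128 = 73.2080

73.208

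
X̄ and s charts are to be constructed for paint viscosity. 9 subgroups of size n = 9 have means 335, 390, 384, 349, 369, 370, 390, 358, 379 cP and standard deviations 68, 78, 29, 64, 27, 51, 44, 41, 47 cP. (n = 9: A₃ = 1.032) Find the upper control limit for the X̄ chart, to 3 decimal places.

X̄̄ = (335 + 390 + 384 + 349 + 369 + 370 + 390 + 358 + 379) / 9 = 369.3333
s̄ = (68 + 78 + 29 + 64 + 27 + 51 + 44 + 41 + 47) / 9 = 49.8889
UCL = X̄̄ + A₃·s̄ = 369.3333 + 1.032 × 49.8889 = 420.8187

420.819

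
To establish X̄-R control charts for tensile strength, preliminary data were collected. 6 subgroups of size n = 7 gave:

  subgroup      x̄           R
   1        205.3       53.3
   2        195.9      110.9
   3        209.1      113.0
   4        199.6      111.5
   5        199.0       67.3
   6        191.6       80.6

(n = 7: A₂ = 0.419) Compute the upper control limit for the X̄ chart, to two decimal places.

237.56

X̄̄ = (205.3 + 195.9 + 209.1 + 199.6 + 199.0 + 191.6) / 6 = 1200.5000 / 6 = 200.0833
R̄ = (53.3 + 110.9 + 113.0 + 111.5 + 67.3 + 80.6) / 6 = 536.6000 / 6 = 89.4333
UCL = X̄̄ + A₂·R̄ = 200.0833 + 0.419 × 89.4333 = 237.5559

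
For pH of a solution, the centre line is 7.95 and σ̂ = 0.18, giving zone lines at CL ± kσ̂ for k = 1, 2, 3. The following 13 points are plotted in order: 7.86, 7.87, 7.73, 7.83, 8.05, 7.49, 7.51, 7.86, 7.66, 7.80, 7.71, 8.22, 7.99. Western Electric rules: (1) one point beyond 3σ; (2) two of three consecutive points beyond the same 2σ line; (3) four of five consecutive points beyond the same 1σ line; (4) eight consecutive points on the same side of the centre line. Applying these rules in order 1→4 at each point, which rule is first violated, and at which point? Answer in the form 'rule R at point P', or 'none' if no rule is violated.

Zone of each point (C = within 1σ̂, B = 1σ̂–2σ̂, A = 2σ̂–3σ̂, * = beyond 3σ̂; sign = side of CL): 1:-C, 2:-C, 3:-B, 4:-C, 5:+C, 6:-A, 7:-A, 8:-C, 9:-B, 10:-C, 11:-B, 12:+B, 13:+C
Rule 2 (two of three consecutive points beyond the same 2σ limit) is satisfied at point 7.

rule 2 at point 7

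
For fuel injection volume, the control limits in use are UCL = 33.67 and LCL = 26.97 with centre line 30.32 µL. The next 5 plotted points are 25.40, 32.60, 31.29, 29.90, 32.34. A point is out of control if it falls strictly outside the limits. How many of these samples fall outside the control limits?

1

Compare each point to [26.97, 33.67]: sample 1 = 25.40 < LCL.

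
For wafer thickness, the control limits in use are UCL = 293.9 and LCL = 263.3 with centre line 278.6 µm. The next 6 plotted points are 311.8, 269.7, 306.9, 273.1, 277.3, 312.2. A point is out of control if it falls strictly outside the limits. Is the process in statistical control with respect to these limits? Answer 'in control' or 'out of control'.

out of control

Compare each point to [263.3, 293.9]: sample 1 = 311.8 > UCL; sample 3 = 306.9 > UCL; sample 6 = 312.2 > UCL.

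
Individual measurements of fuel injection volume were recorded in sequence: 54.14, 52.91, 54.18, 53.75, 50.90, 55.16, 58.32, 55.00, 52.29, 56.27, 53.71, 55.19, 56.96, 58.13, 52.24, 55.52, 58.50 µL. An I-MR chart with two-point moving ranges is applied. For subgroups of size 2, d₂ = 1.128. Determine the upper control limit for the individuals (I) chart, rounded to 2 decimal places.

X̄ = (54.14 + 52.91 + 54.18 + 53.75 + 50.90 + 55.16 + 58.32 + 55.00 + 52.29 + 56.27 + 53.71 + 55.19 + 56.96 + 58.13 + 52.24 + 55.52 + 58.50) / 17 = 54.8924
Moving ranges: 1.23, 1.27, 0.43, 2.85, 4.26, 3.16, 3.32, 2.71, 3.98, 2.56, 1.48, 1.77, 1.17, 5.89, 3.28, 2.98; M̄R̄ = 42.3400 / 16 = 2.6462
UCL = X̄ + 3·M̄R̄/d₂ = 54.8924 + 3 × 2.6462 / 1.128 = 61.9303

61.93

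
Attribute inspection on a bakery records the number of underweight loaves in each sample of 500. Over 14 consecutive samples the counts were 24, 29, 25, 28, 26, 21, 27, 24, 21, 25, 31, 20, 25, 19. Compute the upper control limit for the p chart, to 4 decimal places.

0.0783

p̄ = Σdᵢ / (k·n) = 345 / (14 × 500) = 0.04929
UCL = p̄ + 3·√(p̄(1−p̄)/n) = 0.04929 + 3 × √(0.04929×0.95071/500) = 0.04929 + 3 × 0.00968 = 0.07833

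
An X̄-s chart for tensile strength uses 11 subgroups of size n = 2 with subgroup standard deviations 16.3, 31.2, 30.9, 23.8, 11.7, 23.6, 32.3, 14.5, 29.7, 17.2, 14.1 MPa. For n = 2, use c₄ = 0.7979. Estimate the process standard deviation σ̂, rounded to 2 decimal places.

27.95

s̄ = (16.3 + 31.2 + 30.9 + 23.8 + 11.7 + 23.6 + 32.3 + 14.5 + 29.7 + 17.2 + 14.1) / 11 = 22.3000
σ̂ = s̄ / c₄ = 22.3000 / 0.7979 = 27.9484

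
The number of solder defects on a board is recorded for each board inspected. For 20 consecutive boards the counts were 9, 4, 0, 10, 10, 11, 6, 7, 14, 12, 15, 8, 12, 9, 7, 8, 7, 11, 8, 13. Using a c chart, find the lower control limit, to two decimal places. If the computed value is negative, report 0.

c̄ = (9 + 4 + 0 + 10 + 10 + 11 + 6 + 7 + 14 + 12 + 15 + 8 + 12 + 9 + 7 + 8 + 7 + 11 + 8 + 13) / 20 = 181 / 20 = 9.0500
LCL = c̄ − 3√c̄ = 9.0500 − 3 × 3.0083 = 0.0250

0.03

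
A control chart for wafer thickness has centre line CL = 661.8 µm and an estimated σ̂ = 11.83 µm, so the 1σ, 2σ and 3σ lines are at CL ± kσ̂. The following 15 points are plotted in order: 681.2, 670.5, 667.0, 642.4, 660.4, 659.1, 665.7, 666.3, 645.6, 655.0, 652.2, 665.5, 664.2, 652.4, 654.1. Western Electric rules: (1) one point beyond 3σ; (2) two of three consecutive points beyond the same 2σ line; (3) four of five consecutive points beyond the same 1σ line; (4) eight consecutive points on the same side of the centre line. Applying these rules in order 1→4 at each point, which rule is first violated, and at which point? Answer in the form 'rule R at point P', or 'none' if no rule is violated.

none

Zone of each point (C = within 1σ̂, B = 1σ̂–2σ̂, A = 2σ̂–3σ̂, * = beyond 3σ̂; sign = side of CL): 1:+B, 2:+C, 3:+C, 4:-B, 5:-C, 6:-C, 7:+C, 8:+C, 9:-B, 10:-C, 11:-C, 12:+C, 13:+C, 14:-C, 15:-C
No rule fires across all 15 points.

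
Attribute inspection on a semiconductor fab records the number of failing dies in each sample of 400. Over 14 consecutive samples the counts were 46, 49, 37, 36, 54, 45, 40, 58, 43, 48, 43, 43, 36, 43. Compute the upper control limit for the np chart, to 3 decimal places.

p̄ = Σdᵢ / (k·n) = 621 / (14 × 400) = 0.11089
UCL = np̄ + 3·√(np̄(1−p̄)) = 44.3571 + 3 × √(44.3571×0.88911) = 44.3571 + 3 × 6.2800 = 63.1971

63.197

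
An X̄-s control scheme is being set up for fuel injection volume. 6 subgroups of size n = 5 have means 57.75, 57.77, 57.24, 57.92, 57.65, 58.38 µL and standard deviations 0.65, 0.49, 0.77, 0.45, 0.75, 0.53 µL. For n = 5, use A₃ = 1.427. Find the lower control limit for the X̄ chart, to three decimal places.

56.919

X̄̄ = (57.75 + 57.77 + 57.24 + 57.92 + 57.65 + 58.38) / 6 = 57.7850
s̄ = (0.65 + 0.49 + 0.77 + 0.45 + 0.75 + 0.53) / 6 = 0.6067
LCL = X̄̄ − A₃·s̄ = 57.7850 − 1.427 × 0.6067 = 56.9193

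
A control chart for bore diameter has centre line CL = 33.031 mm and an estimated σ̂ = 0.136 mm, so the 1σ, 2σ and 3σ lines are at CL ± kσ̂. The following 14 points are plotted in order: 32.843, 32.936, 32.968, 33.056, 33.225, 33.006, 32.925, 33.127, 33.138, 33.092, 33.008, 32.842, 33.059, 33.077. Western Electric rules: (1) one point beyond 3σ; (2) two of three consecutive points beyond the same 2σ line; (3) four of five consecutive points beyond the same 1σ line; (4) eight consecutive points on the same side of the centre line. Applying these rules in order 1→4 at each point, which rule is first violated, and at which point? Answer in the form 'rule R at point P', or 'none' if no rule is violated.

Zone of each point (C = within 1σ̂, B = 1σ̂–2σ̂, A = 2σ̂–3σ̂, * = beyond 3σ̂; sign = side of CL): 1:-B, 2:-C, 3:-C, 4:+C, 5:+B, 6:-C, 7:-C, 8:+C, 9:+C, 10:+C, 11:-C, 12:-B, 13:+C, 14:+C
No rule fires across all 14 points.

none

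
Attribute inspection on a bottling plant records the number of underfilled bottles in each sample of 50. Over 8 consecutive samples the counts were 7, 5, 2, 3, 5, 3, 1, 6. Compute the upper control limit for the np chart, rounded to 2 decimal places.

p̄ = Σdᵢ / (k·n) = 32 / (8 × 50) = 0.08000
UCL = np̄ + 3·√(np̄(1−p̄)) = 4.0000 + 3 × √(4.0000×0.92000) = 4.0000 + 3 × 1.9183 = 9.7550

9.75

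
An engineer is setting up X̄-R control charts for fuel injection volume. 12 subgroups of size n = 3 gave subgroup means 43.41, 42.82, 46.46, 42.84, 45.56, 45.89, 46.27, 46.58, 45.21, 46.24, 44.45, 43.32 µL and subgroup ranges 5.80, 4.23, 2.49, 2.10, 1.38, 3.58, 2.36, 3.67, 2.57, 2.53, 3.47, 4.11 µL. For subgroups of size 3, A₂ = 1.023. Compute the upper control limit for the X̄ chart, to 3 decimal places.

48.185

X̄̄ = (43.41 + 42.82 + 46.46 + 42.84 + 45.56 + 45.89 + 46.27 + 46.58 + 45.21 + 46.24 + 44.45 + 43.32) / 12 = 539.0500 / 12 = 44.9208
R̄ = (5.80 + 4.23 + 2.49 + 2.10 + 1.38 + 3.58 + 2.36 + 3.67 + 2.57 + 2.53 + 3.47 + 4.11) / 12 = 38.2900 / 12 = 3.1908
UCL = X̄̄ + A₂·R̄ = 44.9208 + 1.023 × 3.1908 = 48.1851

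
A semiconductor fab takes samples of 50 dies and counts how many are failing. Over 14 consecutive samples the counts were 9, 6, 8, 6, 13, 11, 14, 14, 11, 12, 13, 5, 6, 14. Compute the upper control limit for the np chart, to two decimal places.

p̄ = Σdᵢ / (k·n) = 142 / (14 × 50) = 0.20286
UCL = np̄ + 3·√(np̄(1−p̄)) = 10.1429 + 3 × √(10.1429×0.79714) = 10.1429 + 3 × 2.8435 = 18.6733

18.67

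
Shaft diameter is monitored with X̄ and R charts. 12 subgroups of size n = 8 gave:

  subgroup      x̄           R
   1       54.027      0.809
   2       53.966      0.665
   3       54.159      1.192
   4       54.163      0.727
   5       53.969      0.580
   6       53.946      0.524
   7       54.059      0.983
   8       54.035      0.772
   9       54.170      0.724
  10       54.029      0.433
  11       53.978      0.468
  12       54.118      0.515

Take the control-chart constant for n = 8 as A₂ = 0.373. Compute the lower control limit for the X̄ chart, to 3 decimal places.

X̄̄ = (54.027 + 53.966 + 54.159 + 54.163 + 53.969 + 53.946 + 54.059 + 54.035 + 54.170 + 54.029 + 53.978 + 54.118) / 12 = 648.6190 / 12 = 54.0516
R̄ = (0.809 + 0.665 + 1.192 + 0.727 + 0.580 + 0.524 + 0.983 + 0.772 + 0.724 + 0.433 + 0.468 + 0.515) / 12 = 8.3920 / 12 = 0.6993
LCL = X̄̄ − A₂·R̄ = 54.0516 − 0.373 × 0.6993 = 53.7907

53.791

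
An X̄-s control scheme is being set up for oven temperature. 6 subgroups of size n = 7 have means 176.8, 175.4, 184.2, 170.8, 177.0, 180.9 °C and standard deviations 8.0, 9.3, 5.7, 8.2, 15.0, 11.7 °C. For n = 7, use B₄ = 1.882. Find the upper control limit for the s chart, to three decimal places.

s̄ = (8.0 + 9.3 + 5.7 + 8.2 + 15.0 + 11.7) / 6 = 9.6500
UCL_s = B₄·s̄ = 1.882 × 9.6500 = 18.1613

18.161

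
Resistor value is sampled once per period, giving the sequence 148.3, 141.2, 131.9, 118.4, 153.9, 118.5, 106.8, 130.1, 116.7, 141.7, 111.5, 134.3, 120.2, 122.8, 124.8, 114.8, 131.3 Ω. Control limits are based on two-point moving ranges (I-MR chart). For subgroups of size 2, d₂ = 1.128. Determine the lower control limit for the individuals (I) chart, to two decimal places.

X̄ = (148.3 + 141.2 + 131.9 + 118.4 + 153.9 + 118.5 + 106.8 + 130.1 + 116.7 + 141.7 + 111.5 + 134.3 + 120.2 + 122.8 + 124.8 + 114.8 + 131.3) / 17 = 127.4824
Moving ranges: 7.1, 9.3, 13.5, 35.5, 35.4, 11.7, 23.3, 13.4, 25.0, 30.2, 22.8, 14.1, 2.6, 2.0, 10.0, 16.5; M̄R̄ = 272.4000 / 16 = 17.0250
LCL = X̄ − 3·M̄R̄/d₂ = 127.4824 − 3 × 17.0250 / 1.128 = 82.2031

82.20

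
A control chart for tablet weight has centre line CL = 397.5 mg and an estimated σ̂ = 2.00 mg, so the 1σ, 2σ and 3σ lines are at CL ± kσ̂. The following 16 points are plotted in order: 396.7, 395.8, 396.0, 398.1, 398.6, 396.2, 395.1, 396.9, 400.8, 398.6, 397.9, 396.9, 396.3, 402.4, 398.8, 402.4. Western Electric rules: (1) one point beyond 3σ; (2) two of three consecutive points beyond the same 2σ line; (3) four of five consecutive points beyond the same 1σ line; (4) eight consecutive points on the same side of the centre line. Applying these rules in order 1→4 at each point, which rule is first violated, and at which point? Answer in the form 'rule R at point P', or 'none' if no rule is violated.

Zone of each point (C = within 1σ̂, B = 1σ̂–2σ̂, A = 2σ̂–3σ̂, * = beyond 3σ̂; sign = side of CL): 1:-C, 2:-C, 3:-C, 4:+C, 5:+C, 6:-C, 7:-B, 8:-C, 9:+B, 10:+C, 11:+C, 12:-C, 13:-C, 14:+A, 15:+C, 16:+A
Rule 2 (two of three consecutive points beyond the same 2σ limit) is satisfied at point 16.

rule 2 at point 16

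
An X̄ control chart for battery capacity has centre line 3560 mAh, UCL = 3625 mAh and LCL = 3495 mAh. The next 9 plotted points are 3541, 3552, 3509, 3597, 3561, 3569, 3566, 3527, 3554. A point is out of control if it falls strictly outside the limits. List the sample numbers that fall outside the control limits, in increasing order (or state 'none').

All 9 points lie within [3495, 3625].

none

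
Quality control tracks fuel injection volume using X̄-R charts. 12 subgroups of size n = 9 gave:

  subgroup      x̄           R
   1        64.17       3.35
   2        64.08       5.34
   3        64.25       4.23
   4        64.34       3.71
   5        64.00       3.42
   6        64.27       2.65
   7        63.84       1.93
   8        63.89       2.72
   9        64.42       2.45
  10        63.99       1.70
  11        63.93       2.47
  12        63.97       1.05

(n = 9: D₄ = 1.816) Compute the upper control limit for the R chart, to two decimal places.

R̄ = (3.35 + 5.34 + 4.23 + 3.71 + 3.42 + 2.65 + 1.93 + 2.72 + 2.45 + 1.70 + 2.47 + 1.05) / 12 = 35.0200 / 12 = 2.9183
UCL_R = D₄·R̄ = 1.816 × 2.9183 = 5.2997

5.30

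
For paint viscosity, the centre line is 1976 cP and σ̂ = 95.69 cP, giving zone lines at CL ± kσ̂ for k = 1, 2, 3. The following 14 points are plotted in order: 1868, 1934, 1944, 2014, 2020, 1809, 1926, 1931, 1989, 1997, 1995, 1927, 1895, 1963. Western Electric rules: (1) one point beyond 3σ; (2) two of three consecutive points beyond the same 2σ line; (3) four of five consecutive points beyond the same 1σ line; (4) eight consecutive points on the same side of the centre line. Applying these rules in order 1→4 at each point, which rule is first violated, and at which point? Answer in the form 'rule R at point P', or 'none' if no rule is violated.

Zone of each point (C = within 1σ̂, B = 1σ̂–2σ̂, A = 2σ̂–3σ̂, * = beyond 3σ̂; sign = side of CL): 1:-B, 2:-C, 3:-C, 4:+C, 5:+C, 6:-B, 7:-C, 8:-C, 9:+C, 10:+C, 11:+C, 12:-C, 13:-C, 14:-C
No rule fires across all 14 points.

none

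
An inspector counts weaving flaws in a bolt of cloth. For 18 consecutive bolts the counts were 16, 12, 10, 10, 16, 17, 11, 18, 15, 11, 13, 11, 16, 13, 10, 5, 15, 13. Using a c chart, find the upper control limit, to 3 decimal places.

23.659

c̄ = (16 + 12 + 10 + 10 + 16 + 17 + 11 + 18 + 15 + 11 + 13 + 11 + 16 + 13 + 10 + 5 + 15 + 13) / 18 = 232 / 18 = 12.8889
UCL = c̄ + 3√c̄ = 12.8889 + 3 × √12.8889 = 12.8889 + 3 × 3.5901 = 23.6592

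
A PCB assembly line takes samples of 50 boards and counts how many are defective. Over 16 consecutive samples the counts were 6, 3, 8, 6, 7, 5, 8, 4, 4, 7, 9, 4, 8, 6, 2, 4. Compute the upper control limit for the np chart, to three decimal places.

12.423

p̄ = Σdᵢ / (k·n) = 91 / (16 × 50) = 0.11375
UCL = np̄ + 3·√(np̄(1−p̄)) = 5.6875 + 3 × √(5.6875×0.88625) = 5.6875 + 3 × 2.2451 = 12.4228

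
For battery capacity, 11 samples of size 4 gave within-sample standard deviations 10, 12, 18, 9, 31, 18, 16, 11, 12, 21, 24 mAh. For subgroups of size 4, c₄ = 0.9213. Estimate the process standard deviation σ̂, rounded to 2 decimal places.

s̄ = (10 + 12 + 18 + 9 + 31 + 18 + 16 + 11 + 12 + 21 + 24) / 11 = 16.5455
σ̂ = s̄ / c₄ = 16.5455 / 0.9213 = 17.9588

17.96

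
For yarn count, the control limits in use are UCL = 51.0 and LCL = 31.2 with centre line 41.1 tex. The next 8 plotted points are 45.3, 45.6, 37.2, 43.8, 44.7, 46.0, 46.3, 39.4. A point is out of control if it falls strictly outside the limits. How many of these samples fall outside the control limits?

0

All 8 points lie within [31.2, 51.0].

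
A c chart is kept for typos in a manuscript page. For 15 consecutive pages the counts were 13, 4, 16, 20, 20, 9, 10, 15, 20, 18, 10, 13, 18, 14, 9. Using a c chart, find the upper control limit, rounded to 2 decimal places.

25.13

c̄ = (13 + 4 + 16 + 20 + 20 + 9 + 10 + 15 + 20 + 18 + 10 + 13 + 18 + 14 + 9) / 15 = 209 / 15 = 13.9333
UCL = c̄ + 3√c̄ = 13.9333 + 3 × √13.9333 = 13.9333 + 3 × 3.7327 = 25.1315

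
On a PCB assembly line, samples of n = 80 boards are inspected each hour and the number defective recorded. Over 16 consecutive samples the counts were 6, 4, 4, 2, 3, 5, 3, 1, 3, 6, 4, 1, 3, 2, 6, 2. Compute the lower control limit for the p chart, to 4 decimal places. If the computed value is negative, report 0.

0.0000

p̄ = Σdᵢ / (k·n) = 55 / (16 × 80) = 0.04297
LCL = p̄ − 3·√(p̄(1−p̄)/n) = 0.04297 − 3 × 0.02267 = -0.02505 → 0 (negative, so LCL = 0)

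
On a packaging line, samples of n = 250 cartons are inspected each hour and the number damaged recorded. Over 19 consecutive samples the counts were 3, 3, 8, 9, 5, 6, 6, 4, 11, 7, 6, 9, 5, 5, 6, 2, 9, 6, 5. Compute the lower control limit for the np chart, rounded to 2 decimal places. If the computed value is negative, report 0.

0.00

p̄ = Σdᵢ / (k·n) = 115 / (19 × 250) = 0.02421
LCL = np̄ − 3·√(np̄(1−p̄)) = 6.0526 − 3 × 2.4302 = -1.2381 → 0 (negative, so LCL = 0)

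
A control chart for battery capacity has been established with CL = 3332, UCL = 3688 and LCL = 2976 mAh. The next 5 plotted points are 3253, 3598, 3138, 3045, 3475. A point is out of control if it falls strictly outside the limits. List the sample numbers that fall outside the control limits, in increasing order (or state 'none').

none

All 5 points lie within [2976, 3688].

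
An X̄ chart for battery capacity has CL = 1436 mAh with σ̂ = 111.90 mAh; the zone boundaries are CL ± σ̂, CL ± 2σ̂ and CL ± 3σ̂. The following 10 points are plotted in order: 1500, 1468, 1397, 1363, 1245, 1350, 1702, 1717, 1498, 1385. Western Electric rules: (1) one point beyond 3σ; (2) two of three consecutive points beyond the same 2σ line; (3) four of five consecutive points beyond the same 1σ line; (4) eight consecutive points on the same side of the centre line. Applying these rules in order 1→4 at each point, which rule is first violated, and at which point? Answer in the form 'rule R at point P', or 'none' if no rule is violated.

Zone of each point (C = within 1σ̂, B = 1σ̂–2σ̂, A = 2σ̂–3σ̂, * = beyond 3σ̂; sign = side of CL): 1:+C, 2:+C, 3:-C, 4:-C, 5:-B, 6:-C, 7:+A, 8:+A, 9:+C, 10:-C
Rule 2 (two of three consecutive points beyond the same 2σ limit) is satisfied at point 8.

rule 2 at point 8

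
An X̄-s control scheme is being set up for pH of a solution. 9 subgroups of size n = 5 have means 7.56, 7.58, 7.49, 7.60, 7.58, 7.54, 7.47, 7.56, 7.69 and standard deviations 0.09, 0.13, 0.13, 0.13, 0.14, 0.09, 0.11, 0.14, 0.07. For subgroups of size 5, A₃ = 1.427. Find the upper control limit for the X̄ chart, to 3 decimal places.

7.727

X̄̄ = (7.56 + 7.58 + 7.49 + 7.60 + 7.58 + 7.54 + 7.47 + 7.56 + 7.69) / 9 = 7.5633
s̄ = (0.09 + 0.13 + 0.13 + 0.13 + 0.14 + 0.09 + 0.11 + 0.14 + 0.07) / 9 = 0.1144
UCL = X̄̄ + A₃·s̄ = 7.5633 + 1.427 × 0.1144 = 7.7266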